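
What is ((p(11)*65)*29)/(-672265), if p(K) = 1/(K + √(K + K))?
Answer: -377/1210077 + 377*√22/13310847 ≈ -0.00017870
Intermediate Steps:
p(K) = 1/(K + √2*√K) (p(K) = 1/(K + √(2*K)) = 1/(K + √2*√K))
((p(11)*65)*29)/(-672265) = ((65/(11 + √2*√11))*29)/(-672265) = ((65/(11 + √22))*29)*(-1/672265) = (1885/(11 + √22))*(-1/672265) = -377/(134453*(11 + √22))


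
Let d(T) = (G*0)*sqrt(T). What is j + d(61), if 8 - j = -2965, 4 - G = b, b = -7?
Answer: 2973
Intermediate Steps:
G = 11 (G = 4 - 1*(-7) = 4 + 7 = 11)
j = 2973 (j = 8 - 1*(-2965) = 8 + 2965 = 2973)
d(T) = 0 (d(T) = (11*0)*sqrt(T) = 0*sqrt(T) = 0)
j + d(61) = 2973 + 0 = 2973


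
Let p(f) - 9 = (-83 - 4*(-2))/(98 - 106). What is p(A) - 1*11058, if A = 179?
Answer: -88317/8 ≈ -11040.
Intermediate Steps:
p(f) = 147/8 (p(f) = 9 + (-83 - 4*(-2))/(98 - 106) = 9 + (-83 + 8)/(-8) = 9 - 75*(-⅛) = 9 + 75/8 = 147/8)
p(A) - 1*11058 = 147/8 - 1*11058 = 147/8 - 11058 = -88317/8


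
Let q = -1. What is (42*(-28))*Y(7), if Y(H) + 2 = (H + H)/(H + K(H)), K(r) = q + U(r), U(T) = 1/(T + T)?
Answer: -30576/85 ≈ -359.72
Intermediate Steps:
U(T) = 1/(2*T)
K(r) = -1 + 1/(2*r)
Y(H) = -2 + 2*H/(H + (1/2 - H)/H) (Y(H) = -2 + (H + H)/(H + (1/2 - H)/H) = -2 + (2*H)/(H + (1/2 - H)/H) = -2 + 2*H/(H + (1/2 - H)/H))
(42*(-28))*Y(7) = (42*(-28))*(2*(-1 + 2*7)/(1 + 2*7*(-1 + 7))) = -2352*(-1 + 14)/(1 + 2*7*6) = -2352*13/(1 + 84) = -2352*13/85 = -1176*26/85 = -30576/85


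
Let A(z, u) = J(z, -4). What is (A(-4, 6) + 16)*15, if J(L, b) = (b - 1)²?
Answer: 615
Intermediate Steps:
J(L, b) = (-1 + b)²
A(z, u) = 25 (A(z, u) = (-1 - 4)² = (-5)² = 25)
(A(-4, 6) + 16)*15 = (25 + 16)*15 = 41*15 = 615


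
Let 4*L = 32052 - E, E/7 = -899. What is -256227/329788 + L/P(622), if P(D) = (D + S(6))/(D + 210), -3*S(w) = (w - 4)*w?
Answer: 1315075795297/101904492 ≈ 12905.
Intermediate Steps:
E = -6293 (E = 7*(-899) = -6293)
L = 38345/4 (L = (32052 - 1*(-6293))/4 = (32052 + 6293)/4 = (1/4)*38345 = 38345/4 ≈ 9586.3)
S(w) = -w*(-4 + w)/3 (S(w) = -(w - 4)*w/3 = -(-4 + w)*w/3 = -w*(-4 + w)/3)
P(D) = (-4 + D)/(210 + D) (P(D) = (D + (1/3)*6*(4 - 1*6))/(D + 210) = (D + (1/3)*6*(4 - 6))/(210 + D) = (D + (1/3)*6*(-2))/(210 + D) = (D - 4)/(210 + D) = (-4 + D)/(210 + D))
-256227/329788 + L/P(622) = -256227/329788 + 38345/(4*(((-4 + 622)/(210 + 622)))) = -256227*1/329788 + 38345/(4*((618/832))) = -256227/329788 + 38345/(4*(((1/832)*618))) = -256227/329788 + 38345/(4*(309/416)) = -256227/329788 + (38345/4)*(416/309) = -256227/329788 + 3987880/309 = 1315075795297/101904492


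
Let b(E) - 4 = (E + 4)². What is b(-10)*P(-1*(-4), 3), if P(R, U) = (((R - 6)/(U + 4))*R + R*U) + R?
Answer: 4160/7 ≈ 594.29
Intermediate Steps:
b(E) = 4 + (4 + E)² (b(E) = 4 + (E + 4)² = 4 + (4 + E)²)
P(R, U) = R + R*U + R*(-6 + R)/(4 + U) (P(R, U) = (((-6 + R)/(4 + U))*R + R*U) + R = (R*(-6 + R)/(4 + U) + R*U) + R = (R*U + R*(-6 + R)/(4 + U)) + R = R + R*U + R*(-6 + R)/(4 + U))
b(-10)*P(-1*(-4), 3) = (4 + (4 - 10)²)*((-1*(-4))*(-2 - 1*(-4) + 3² + 5*3)/(4 + 3)) = (4 + (-6)²)*(4*(-2 + 4 + 9 + 15)/7) = (4 + 36)*(4*(⅐)*26) = 40*(104/7) = 4160/7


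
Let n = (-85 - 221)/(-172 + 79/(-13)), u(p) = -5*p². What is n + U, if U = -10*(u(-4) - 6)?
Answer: 1994878/2315 ≈ 861.72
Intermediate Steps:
U = 860 (U = -10*(-5*(-4)² - 6) = -10*(-5*16 - 6) = -10*(-80 - 6) = -10*(-86) = 860)
n = 3978/2315 (n = -306/(-172 + 79*(-1/13)) = -306/(-172 - 79/13) = -306/(-2315/13) = -306*(-13/2315) = 3978/2315 ≈ 1.7184)
n + U = 3978/2315 + 860 = 1994878/2315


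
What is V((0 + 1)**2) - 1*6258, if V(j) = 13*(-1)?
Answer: -6271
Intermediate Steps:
V(j) = -13
V((0 + 1)**2) - 1*6258 = -13 - 1*6258 = -13 - 6258 = -6271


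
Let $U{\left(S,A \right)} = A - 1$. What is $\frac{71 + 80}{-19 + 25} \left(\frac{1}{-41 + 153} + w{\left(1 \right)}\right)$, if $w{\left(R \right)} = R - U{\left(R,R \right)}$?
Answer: $\frac{17063}{672} \approx 25.391$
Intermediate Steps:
$U{\left(S,A \right)} = -1 + A$
$w{\left(R \right)} = 1$ ($w{\left(R \right)} = R - \left(-1 + R\right) = 1$)
$\frac{71 + 80}{-19 + 25} \left(\frac{1}{-41 + 153} + w{\left(1 \right)}\right) = \frac{71 + 80}{-19 + 25} \left(\frac{1}{-41 + 153} + 1\right) = \frac{151}{6} \left(\frac{1}{112} + 1\right) = 151 \cdot \frac{1}{6} \left(\frac{1}{112} + 1\right) = \frac{151}{6} \cdot \frac{113}{112} = \frac{17063}{672}$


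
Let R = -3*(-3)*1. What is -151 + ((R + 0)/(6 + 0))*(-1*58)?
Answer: -238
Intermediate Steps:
R = 9 (R = 9*1 = 9)
-151 + ((R + 0)/(6 + 0))*(-1*58) = -151 + ((9 + 0)/(6 + 0))*(-1*58) = -151 + (9/6)*(-58) = -151 + (9*(1/6))*(-58) = -151 + (3/2)*(-58) = -151 - 87 = -238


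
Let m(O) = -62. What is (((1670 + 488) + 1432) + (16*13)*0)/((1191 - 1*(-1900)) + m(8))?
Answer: 3590/3029 ≈ 1.1852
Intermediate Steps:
(((1670 + 488) + 1432) + (16*13)*0)/((1191 - 1*(-1900)) + m(8)) = (((1670 + 488) + 1432) + (16*13)*0)/((1191 - 1*(-1900)) - 62) = ((2158 + 1432) + 208*0)/((1191 + 1900) - 62) = (3590 + 0)/(3091 - 62) = 3590/3029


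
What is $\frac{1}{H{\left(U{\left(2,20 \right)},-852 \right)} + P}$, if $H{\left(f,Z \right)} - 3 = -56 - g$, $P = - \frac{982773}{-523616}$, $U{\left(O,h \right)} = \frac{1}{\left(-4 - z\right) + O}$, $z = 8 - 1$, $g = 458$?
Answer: $- \frac{523616}{266585003} \approx -0.0019642$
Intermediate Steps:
$z = 7$
$U{\left(O,h \right)} = \frac{1}{-11 + O}$ ($U{\left(O,h \right)} = \frac{1}{\left(-4 - 7\right) + O} = \frac{1}{-11 + O}$)
$P = \frac{982773}{523616}$ ($P = \left(-982773\right) \left(- \frac{1}{523616}\right) = \frac{982773}{523616} \approx 1.8769$)
$H{\left(f,Z \right)} = -511$ ($H{\left(f,Z \right)} = 3 - 514 = -511$)
$\frac{1}{H{\left(U{\left(2,20 \right)},-852 \right)} + P} = \frac{1}{-511 + \frac{982773}{523616}} = \frac{1}{- \frac{266585003}{523616}} = - \frac{523616}{266585003}$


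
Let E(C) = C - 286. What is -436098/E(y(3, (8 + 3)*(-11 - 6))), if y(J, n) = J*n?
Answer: 436098/847 ≈ 514.87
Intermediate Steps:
E(C) = -286 + C
-436098/E(y(3, (8 + 3)*(-11 - 6))) = -436098/(-286 + 3*((8 + 3)*(-11 - 6))) = -436098/(-286 + 3*(11*(-17))) = -436098/(-286 + 3*(-187)) = -436098/(-286 - 561) = -436098/(-847) = -436098*(-1/847) = 436098/847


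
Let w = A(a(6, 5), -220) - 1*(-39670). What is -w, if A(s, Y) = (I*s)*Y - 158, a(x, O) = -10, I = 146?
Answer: -360712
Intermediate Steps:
A(s, Y) = -158 + 146*Y*s (A(s, Y) = (146*s)*Y - 158 = 146*Y*s - 158 = -158 + 146*Y*s)
w = 360712 (w = (-158 + 146*(-220)*(-10)) - 1*(-39670) = (-158 + 321200) + 39670 = 321042 + 39670 = 360712)
-w = -1*360712 = -360712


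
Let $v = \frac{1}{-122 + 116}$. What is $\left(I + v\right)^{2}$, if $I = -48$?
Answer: $\frac{83521}{36} \approx 2320.0$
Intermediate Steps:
$v = - \frac{1}{6}$ ($v = \frac{1}{-6} = - \frac{1}{6} \approx -0.16667$)
$\left(I + v\right)^{2} = \left(-48 - \frac{1}{6}\right)^{2} = \left(- \frac{289}{6}\right)^{2} = \frac{83521}{36}$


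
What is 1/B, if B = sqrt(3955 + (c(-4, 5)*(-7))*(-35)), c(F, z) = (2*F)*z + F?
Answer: -I*sqrt(273)/1365 ≈ -0.012105*I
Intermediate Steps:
c(F, z) = F + 2*F*z (c(F, z) = 2*F*z + F = F + 2*F*z)
B = 5*I*sqrt(273) (B = sqrt(3955 + (-4*(1 + 2*5)*(-7))*(-35)) = sqrt(3955 + (-4*(1 + 10)*(-7))*(-35)) = sqrt(3955 + (-4*11*(-7))*(-35)) = sqrt(3955 - 44*(-7)*(-35)) = sqrt(3955 + 308*(-35)) = sqrt(3955 - 10780) = sqrt(-6825) = 5*I*sqrt(273) ≈ 82.614*I)
1/B = 1/(5*I*sqrt(273)) = -I*sqrt(273)/1365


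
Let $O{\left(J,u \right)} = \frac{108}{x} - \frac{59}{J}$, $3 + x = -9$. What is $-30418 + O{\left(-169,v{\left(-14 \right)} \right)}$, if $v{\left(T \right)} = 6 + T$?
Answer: $- \frac{5142104}{169} \approx -30427.0$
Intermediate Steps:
$x = -12$ ($x = -3 - 9 = -12$)
$O{\left(J,u \right)} = -9 - \frac{59}{J}$ ($O{\left(J,u \right)} = \frac{108}{-12} - \frac{59}{J} = 108 \left(- \frac{1}{12}\right) - \frac{59}{J} = -9 - \frac{59}{J}$)
$-30418 + O{\left(-169,v{\left(-14 \right)} \right)} = -30418 - \left(9 + \frac{59}{-169}\right) = -30418 - \frac{1462}{169} = - \frac{5142104}{169}$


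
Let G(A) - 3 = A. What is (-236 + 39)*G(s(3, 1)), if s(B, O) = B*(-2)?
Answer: 591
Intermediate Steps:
s(B, O) = -2*B
G(A) = 3 + A
(-236 + 39)*G(s(3, 1)) = (-236 + 39)*(3 - 2*3) = -197*(3 - 6) = -197*(-3) = 591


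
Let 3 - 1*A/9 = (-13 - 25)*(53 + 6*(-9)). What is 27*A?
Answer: -8505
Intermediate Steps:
A = -315 (A = 27 - 9*(-13 - 25)*(53 + 6*(-9)) = 27 - (-342)*(53 - 54) = 27 - (-342)*(-1) = 27 - 9*38 = 27 - 342 = -315)
27*A = 27*(-315) = -8505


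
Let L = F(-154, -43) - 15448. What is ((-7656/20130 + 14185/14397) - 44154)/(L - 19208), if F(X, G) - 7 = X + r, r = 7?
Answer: 193881310717/152792193660 ≈ 1.2689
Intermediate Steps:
F(X, G) = 14 + X (F(X, G) = 7 + (X + 7) = 7 + (7 + X) = 14 + X)
L = -15588 (L = (14 - 154) - 15448 = -140 - 15448 = -15588)
((-7656/20130 + 14185/14397) - 44154)/(L - 19208) = ((-7656/20130 + 14185/14397) - 44154)/(-15588 - 19208) = ((-7656*1/20130 + 14185*(1/14397)) - 44154)/(-34796) = ((-116/305 + 14185/14397) - 44154)*(-1/34796) = (2656373/4391085 - 44154)*(-1/34796) = -193881310717/4391085*(-1/34796) = 193881310717/152792193660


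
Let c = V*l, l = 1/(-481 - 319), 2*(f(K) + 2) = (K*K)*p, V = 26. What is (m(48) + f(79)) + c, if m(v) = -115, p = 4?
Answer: 4945987/400 ≈ 12365.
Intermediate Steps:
f(K) = -2 + 2*K² (f(K) = -2 + ((K*K)*4)/2 = -2 + (K²*4)/2 = -2 + (4*K²)/2 = -2 + 2*K²)
l = -1/800 (l = 1/(-800) = -1/800 ≈ -0.0012500)
c = -13/400 (c = 26*(-1/800) = -13/400 ≈ -0.032500)
(m(48) + f(79)) + c = (-115 + (-2 + 2*79²)) - 13/400 = (-115 + (-2 + 2*6241)) - 13/400 = (-115 + (-2 + 12482)) - 13/400 = (-115 + 12480) - 13/400 = 12365 - 13/400 = 4945987/400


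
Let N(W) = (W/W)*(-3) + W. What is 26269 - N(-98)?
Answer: 26370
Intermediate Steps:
N(W) = -3 + W (N(W) = 1*(-3) + W = -3 + W)
26269 - N(-98) = 26269 - (-3 - 98) = 26269 - 1*(-101) = 26269 + 101 = 26370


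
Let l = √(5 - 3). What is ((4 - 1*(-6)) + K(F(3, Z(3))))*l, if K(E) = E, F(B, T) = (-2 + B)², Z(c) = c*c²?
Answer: 11*√2 ≈ 15.556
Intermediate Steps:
Z(c) = c³
l = √2 ≈ 1.4142
((4 - 1*(-6)) + K(F(3, Z(3))))*l = ((4 - 1*(-6)) + (-2 + 3)²)*√2 = ((4 + 6) + 1²)*√2 = (10 + 1)*√2 = 11*√2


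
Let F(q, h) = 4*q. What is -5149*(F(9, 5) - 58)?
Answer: 113278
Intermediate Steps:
-5149*(F(9, 5) - 58) = -5149*(4*9 - 58) = -5149*(36 - 58) = -5149*(-22) = 113278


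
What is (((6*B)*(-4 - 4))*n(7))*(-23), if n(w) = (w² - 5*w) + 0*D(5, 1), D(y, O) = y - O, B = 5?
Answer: 77280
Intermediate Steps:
n(w) = w² - 5*w (n(w) = (w² - 5*w) + 0*(5 - 1*1) = (w² - 5*w) + 0*(5 - 1) = (w² - 5*w) + 0*4 = (w² - 5*w) + 0 = w² - 5*w)
(((6*B)*(-4 - 4))*n(7))*(-23) = (((6*5)*(-4 - 4))*(7*(-5 + 7)))*(-23) = ((30*(-8))*(7*2))*(-23) = -240*14*(-23) = -3360*(-23) = 77280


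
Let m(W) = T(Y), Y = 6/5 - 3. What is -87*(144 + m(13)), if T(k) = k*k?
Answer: -320247/25 ≈ -12810.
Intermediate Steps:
Y = -9/5 (Y = 6*(⅕) - 3 = 6/5 - 3 = -9/5 ≈ -1.8000)
T(k) = k²
m(W) = 81/25 (m(W) = (-9/5)² = 81/25)
-87*(144 + m(13)) = -87*(144 + 81/25) = -87*3681/25 = -320247/25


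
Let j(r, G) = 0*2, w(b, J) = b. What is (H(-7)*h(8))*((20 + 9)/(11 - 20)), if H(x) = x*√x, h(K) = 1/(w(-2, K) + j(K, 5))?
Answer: -203*I*√7/18 ≈ -29.838*I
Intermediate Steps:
j(r, G) = 0
h(K) = -½ (h(K) = 1/(-2 + 0) = 1/(-2) = -½)
H(x) = x^(3/2)
(H(-7)*h(8))*((20 + 9)/(11 - 20)) = ((-7)^(3/2)*(-½))*((20 + 9)/(11 - 20)) = (-7*I*√7*(-½))*(29/(-9)) = (7*I*√7/2)*(29*(-⅑)) = (7*I*√7/2)*(-29/9) = -203*I*√7/18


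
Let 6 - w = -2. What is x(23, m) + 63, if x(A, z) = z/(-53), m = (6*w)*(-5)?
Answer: 3579/53 ≈ 67.528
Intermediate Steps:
w = 8 (w = 6 - 1*(-2) = 6 + 2 = 8)
m = -240 (m = (6*8)*(-5) = 48*(-5) = -240)
x(A, z) = -z/53 (x(A, z) = z*(-1/53) = -z/53)
x(23, m) + 63 = -1/53*(-240) + 63 = 240/53 + 63 = 3579/53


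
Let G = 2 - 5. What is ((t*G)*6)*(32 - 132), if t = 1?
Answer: 1800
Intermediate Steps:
G = -3
((t*G)*6)*(32 - 132) = ((1*(-3))*6)*(32 - 132) = -3*6*(-100) = -18*(-100) = 1800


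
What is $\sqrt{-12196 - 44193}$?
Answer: $i \sqrt{56389} \approx 237.46 i$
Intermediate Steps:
$\sqrt{-12196 - 44193} = \sqrt{-56389} = i \sqrt{56389}$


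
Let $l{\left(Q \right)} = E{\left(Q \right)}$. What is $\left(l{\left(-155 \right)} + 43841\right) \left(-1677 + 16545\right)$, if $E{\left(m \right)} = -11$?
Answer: $651664440$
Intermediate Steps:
$l{\left(Q \right)} = -11$
$\left(l{\left(-155 \right)} + 43841\right) \left(-1677 + 16545\right) = \left(-11 + 43841\right) \left(-1677 + 16545\right) = 43830 \cdot 14868 = 651664440$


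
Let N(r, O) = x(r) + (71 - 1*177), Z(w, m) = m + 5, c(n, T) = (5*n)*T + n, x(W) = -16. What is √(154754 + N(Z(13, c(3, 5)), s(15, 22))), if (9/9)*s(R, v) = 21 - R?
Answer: 2*√38658 ≈ 393.23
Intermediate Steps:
c(n, T) = n + 5*T*n (c(n, T) = 5*T*n + n = n + 5*T*n)
Z(w, m) = 5 + m
s(R, v) = 21 - R
N(r, O) = -122 (N(r, O) = -16 + (71 - 1*177) = -16 + (71 - 177) = -16 - 106 = -122)
√(154754 + N(Z(13, c(3, 5)), s(15, 22))) = √(154754 - 122) = √154632 = 2*√38658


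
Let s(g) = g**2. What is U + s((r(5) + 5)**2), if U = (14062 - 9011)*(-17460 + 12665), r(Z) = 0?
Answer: -24218920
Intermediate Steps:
U = -24219545 (U = 5051*(-4795) = -24219545)
U + s((r(5) + 5)**2) = -24219545 + ((0 + 5)**2)**2 = -24219545 + (5**2)**2 = -24219545 + 25**2 = -24219545 + 625 = -24218920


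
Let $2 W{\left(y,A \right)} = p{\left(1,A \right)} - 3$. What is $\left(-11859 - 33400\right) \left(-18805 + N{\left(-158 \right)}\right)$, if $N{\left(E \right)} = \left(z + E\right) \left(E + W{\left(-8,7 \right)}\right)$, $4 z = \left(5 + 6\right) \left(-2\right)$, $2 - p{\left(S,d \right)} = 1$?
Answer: $- \frac{650960197}{2} \approx -3.2548 \cdot 10^{8}$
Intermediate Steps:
$p{\left(S,d \right)} = 1$ ($p{\left(S,d \right)} = 2 - 1 = 1$)
$W{\left(y,A \right)} = -1$ ($W{\left(y,A \right)} = \frac{1 - 3}{2} = \frac{1}{2} \left(-2\right) = -1$)
$z = - \frac{11}{2}$ ($z = \frac{\left(5 + 6\right) \left(-2\right)}{4} = \frac{11 \left(-2\right)}{4} = \frac{1}{4} \left(-22\right) = - \frac{11}{2} \approx -5.5$)
$N{\left(E \right)} = \left(-1 + E\right) \left(- \frac{11}{2} + E\right)$ ($N{\left(E \right)} = \left(- \frac{11}{2} + E\right) \left(E - 1\right) = \left(- \frac{11}{2} + E\right) \left(-1 + E\right) = \left(-1 + E\right) \left(- \frac{11}{2} + E\right)$)
$\left(-11859 - 33400\right) \left(-18805 + N{\left(-158 \right)}\right) = \left(-11859 - 33400\right) \left(-18805 + \left(\frac{11}{2} + \left(-158\right)^{2} - -1027\right)\right) = - 45259 \left(-18805 + \left(\frac{11}{2} + 24964 + 1027\right)\right) = - 45259 \left(-18805 + \frac{51993}{2}\right) = \left(-45259\right) \frac{14383}{2} = - \frac{650960197}{2}$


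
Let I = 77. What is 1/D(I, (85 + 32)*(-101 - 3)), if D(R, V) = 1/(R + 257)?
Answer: 334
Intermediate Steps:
D(R, V) = 1/(257 + R)
1/D(I, (85 + 32)*(-101 - 3)) = 1/(1/(257 + 77)) = 1/(1/334) = 334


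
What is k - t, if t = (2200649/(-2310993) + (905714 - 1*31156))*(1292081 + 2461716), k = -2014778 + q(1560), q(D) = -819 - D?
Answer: -7586785818087501566/2310993 ≈ -3.2829e+12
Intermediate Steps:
k = -2017157 (k = -2014778 + (-819 - 1*1560) = -2014778 + (-819 - 1560) = -2014778 - 2379 = -2017157)
t = 7586781156451794665/2310993 (t = (2200649*(-1/2310993) + (905714 - 31156))*3753797 = (-2200649/2310993 + 874558)*3753797 = (2021095215445/2310993)*3753797 = 7586781156451794665/2310993 ≈ 3.2829e+12)
k - t = -2017157 - 1*7586781156451794665/2310993 = -2017157 - 7586781156451794665/2310993 = -7586785818087501566/2310993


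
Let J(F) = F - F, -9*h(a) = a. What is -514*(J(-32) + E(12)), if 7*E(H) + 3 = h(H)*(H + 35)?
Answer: 101258/21 ≈ 4821.8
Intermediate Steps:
h(a) = -a/9
J(F) = 0
E(H) = -3/7 - H*(35 + H)/63 (E(H) = -3/7 + ((-H/9)*(H + 35))/7 = -3/7 + ((-H/9)*(35 + H))/7 = -3/7 + (-H*(35 + H)/9)/7 = -3/7 - H*(35 + H)/63)
-514*(J(-32) + E(12)) = -514*(0 + (-3/7 - 5/9*12 - 1/63*12²)) = -514*(0 + (-3/7 - 20/3 - 1/63*144)) = -514*(0 + (-3/7 - 20/3 - 16/7)) = -514*(0 - 197/21) = -514*(-197/21) = 101258/21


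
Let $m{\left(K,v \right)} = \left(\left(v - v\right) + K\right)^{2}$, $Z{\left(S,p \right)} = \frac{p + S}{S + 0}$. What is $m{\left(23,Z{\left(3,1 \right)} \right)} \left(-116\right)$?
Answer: $-61364$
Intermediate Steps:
$Z{\left(S,p \right)} = \frac{S + p}{S}$
$m{\left(K,v \right)} = K^{2}$ ($m{\left(K,v \right)} = \left(0 + K\right)^{2} = K^{2}$)
$m{\left(23,Z{\left(3,1 \right)} \right)} \left(-116\right) = 23^{2} \left(-116\right) = 529 \left(-116\right) = -61364$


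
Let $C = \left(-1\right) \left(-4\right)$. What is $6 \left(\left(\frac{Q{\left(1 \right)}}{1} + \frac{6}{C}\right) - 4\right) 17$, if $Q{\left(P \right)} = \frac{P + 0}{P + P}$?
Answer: $-204$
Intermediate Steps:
$C = 4$
$Q{\left(P \right)} = \frac{1}{2}$ ($Q{\left(P \right)} = \frac{P}{2 P} = P \frac{1}{2 P} = \frac{1}{2}$)
$6 \left(\left(\frac{Q{\left(1 \right)}}{1} + \frac{6}{C}\right) - 4\right) 17 = 6 \left(\left(\frac{1}{2 \cdot 1} + \frac{6}{4}\right) - 4\right) 17 = 6 \left(\left(\frac{1}{2} \cdot 1 + 6 \cdot \frac{1}{4}\right) - 4\right) 17 = 6 \left(\left(\frac{1}{2} + \frac{3}{2}\right) - 4\right) 17 = 6 \left(2 - 4\right) 17 = 6 \left(-2\right) 17 = \left(-12\right) 17 = -204$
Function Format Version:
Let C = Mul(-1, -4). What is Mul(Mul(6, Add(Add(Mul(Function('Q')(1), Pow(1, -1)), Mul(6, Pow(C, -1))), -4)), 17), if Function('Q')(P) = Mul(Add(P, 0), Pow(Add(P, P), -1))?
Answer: -204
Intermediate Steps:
C = 4
Function('Q')(P) = Rational(1, 2) (Function('Q')(P) = Mul(P, Pow(Mul(2, P), -1)) = Mul(P, Mul(Rational(1, 2), Pow(P, -1))) = Rational(1, 2))
Mul(Mul(6, Add(Add(Mul(Function('Q')(1), Pow(1, -1)), Mul(6, Pow(C, -1))), -4)), 17) = Mul(Mul(6, Add(Add(Mul(Rational(1, 2), Pow(1, -1)), Mul(6, Pow(4, -1))), -4)), 17) = Mul(Mul(6, Add(Add(Mul(Rational(1, 2), 1), Mul(6, Rational(1, 4))), -4)), 17) = Mul(Mul(6, Add(Add(Rational(1, 2), Rational(3, 2)), -4)), 17) = Mul(Mul(6, Add(2, -4)), 17) = Mul(Mul(6, -2), 17) = Mul(-12, 17) = -204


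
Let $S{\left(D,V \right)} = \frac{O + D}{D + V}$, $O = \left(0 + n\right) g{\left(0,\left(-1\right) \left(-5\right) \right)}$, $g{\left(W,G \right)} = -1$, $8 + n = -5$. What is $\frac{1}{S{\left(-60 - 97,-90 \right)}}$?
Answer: $\frac{247}{144} \approx 1.7153$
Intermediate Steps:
$n = -13$ ($n = -8 - 5 = -13$)
$O = 13$ ($O = \left(0 - 13\right) \left(-1\right) = \left(-13\right) \left(-1\right) = 13$)
$S{\left(D,V \right)} = \frac{13 + D}{D + V}$
$\frac{1}{S{\left(-60 - 97,-90 \right)}} = \frac{1}{\frac{1}{\left(-60 - 97\right) - 90} \left(13 - 157\right)} = \frac{1}{\frac{1}{-157 - 90} \left(13 - 157\right)} = \frac{1}{\frac{1}{-247} \left(-144\right)} = \frac{1}{\left(- \frac{1}{247}\right) \left(-144\right)} = \frac{1}{\frac{144}{247}} = \frac{247}{144}$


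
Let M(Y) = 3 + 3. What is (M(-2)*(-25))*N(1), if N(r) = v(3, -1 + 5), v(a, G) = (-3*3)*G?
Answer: 5400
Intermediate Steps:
v(a, G) = -9*G
M(Y) = 6
N(r) = -36 (N(r) = -9*(-1 + 5) = -9*4 = -36)
(M(-2)*(-25))*N(1) = (6*(-25))*(-36) = -150*(-36) = 5400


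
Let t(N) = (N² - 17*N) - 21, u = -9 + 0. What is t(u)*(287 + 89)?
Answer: 80088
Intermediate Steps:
u = -9
t(N) = -21 + N² - 17*N
t(u)*(287 + 89) = (-21 + (-9)² - 17*(-9))*(287 + 89) = (-21 + 81 + 153)*376 = 213*376 = 80088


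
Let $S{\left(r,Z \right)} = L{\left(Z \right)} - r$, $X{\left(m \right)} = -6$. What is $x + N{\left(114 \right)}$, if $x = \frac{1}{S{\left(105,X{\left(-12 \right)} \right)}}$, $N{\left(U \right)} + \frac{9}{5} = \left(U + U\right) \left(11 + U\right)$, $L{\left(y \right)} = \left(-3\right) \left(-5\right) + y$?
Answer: $\frac{13679131}{480} \approx 28498.0$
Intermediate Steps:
$L{\left(y \right)} = 15 + y$
$S{\left(r,Z \right)} = 15 + Z - r$ ($S{\left(r,Z \right)} = \left(15 + Z\right) - r = 15 + Z - r$)
$N{\left(U \right)} = - \frac{9}{5} + 2 U \left(11 + U\right)$ ($N{\left(U \right)} = - \frac{9}{5} + \left(U + U\right) \left(11 + U\right) = - \frac{9}{5} + 2 U \left(11 + U\right)$)
$x = - \frac{1}{96}$ ($x = \frac{1}{15 - 6 - 105} = \frac{1}{-96} = - \frac{1}{96} \approx -0.010417$)
$x + N{\left(114 \right)} = - \frac{1}{96} + \left(- \frac{9}{5} + 2 \cdot 114^{2} + 22 \cdot 114\right) = - \frac{1}{96} + \left(- \frac{9}{5} + 2 \cdot 12996 + 2508\right) = - \frac{1}{96} + \left(- \frac{9}{5} + 25992 + 2508\right) = - \frac{1}{96} + \frac{142491}{5} = \frac{13679131}{480}$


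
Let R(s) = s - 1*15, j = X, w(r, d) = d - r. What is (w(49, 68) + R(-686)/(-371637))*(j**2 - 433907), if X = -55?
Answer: -178988484184/21861 ≈ -8.1876e+6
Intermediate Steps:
j = -55
R(s) = -15 + s (R(s) = s - 15 = -15 + s)
(w(49, 68) + R(-686)/(-371637))*(j**2 - 433907) = ((68 - 1*49) + (-15 - 686)/(-371637))*((-55)**2 - 433907) = ((68 - 49) - 701*(-1/371637))*(3025 - 433907) = (19 + 701/371637)*(-430882) = (7061804/371637)*(-430882) = -178988484184/21861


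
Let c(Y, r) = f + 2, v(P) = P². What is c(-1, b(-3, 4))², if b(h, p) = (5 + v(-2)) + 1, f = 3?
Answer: 25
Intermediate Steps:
b(h, p) = 10 (b(h, p) = (5 + (-2)²) + 1 = (5 + 4) + 1 = 9 + 1 = 10)
c(Y, r) = 5 (c(Y, r) = 3 + 2 = 5)
c(-1, b(-3, 4))² = 5² = 25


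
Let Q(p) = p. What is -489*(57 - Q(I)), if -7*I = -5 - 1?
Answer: -192177/7 ≈ -27454.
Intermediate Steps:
I = 6/7 (I = -(-5 - 1)/7 = -1/7*(-6) = 6/7 ≈ 0.85714)
-489*(57 - Q(I)) = -489*(57 - 1*6/7) = -489*(57 - 6/7) = -489*393/7 = -192177/7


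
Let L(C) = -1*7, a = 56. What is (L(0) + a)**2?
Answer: 2401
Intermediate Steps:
L(C) = -7
(L(0) + a)**2 = (-7 + 56)**2 = 49**2 = 2401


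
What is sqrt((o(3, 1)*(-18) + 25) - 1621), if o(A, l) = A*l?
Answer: 5*I*sqrt(66) ≈ 40.62*I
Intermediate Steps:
sqrt((o(3, 1)*(-18) + 25) - 1621) = sqrt(((3*1)*(-18) + 25) - 1621) = sqrt((3*(-18) + 25) - 1621) = sqrt((-54 + 25) - 1621) = sqrt(-29 - 1621) = sqrt(-1650) = 5*I*sqrt(66)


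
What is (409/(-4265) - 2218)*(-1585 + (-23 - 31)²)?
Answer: -12591498249/4265 ≈ -2.9523e+6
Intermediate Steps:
(409/(-4265) - 2218)*(-1585 + (-23 - 31)²) = (409*(-1/4265) - 2218)*(-1585 + (-54)²) = (-409/4265 - 2218)*(-1585 + 2916) = -9460179/4265*1331 = -12591498249/4265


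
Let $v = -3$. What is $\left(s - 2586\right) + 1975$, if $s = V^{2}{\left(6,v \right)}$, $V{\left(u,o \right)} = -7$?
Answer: $-562$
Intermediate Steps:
$s = 49$ ($s = \left(-7\right)^{2} = 49$)
$\left(s - 2586\right) + 1975 = \left(49 - 2586\right) + 1975 = -2537 + 1975 = -562$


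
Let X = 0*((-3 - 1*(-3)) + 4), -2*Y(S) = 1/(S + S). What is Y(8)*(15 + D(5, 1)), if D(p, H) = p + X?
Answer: -5/8 ≈ -0.62500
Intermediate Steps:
Y(S) = -1/(4*S) (Y(S) = -1/(2*(S + S)) = -1/(2*S)/2 = -1/(4*S))
X = 0 (X = 0*((-3 + 3) + 4) = 0*(0 + 4) = 0*4 = 0)
D(p, H) = p (D(p, H) = p + 0 = p)
Y(8)*(15 + D(5, 1)) = (-1/4/8)*(15 + 5) = -1/4*1/8*20 = -1/32*20 = -5/8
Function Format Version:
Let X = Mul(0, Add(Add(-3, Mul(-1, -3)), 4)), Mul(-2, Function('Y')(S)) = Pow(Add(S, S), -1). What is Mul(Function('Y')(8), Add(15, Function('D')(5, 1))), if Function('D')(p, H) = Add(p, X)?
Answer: Rational(-5, 8) ≈ -0.62500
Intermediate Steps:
Function('Y')(S) = Mul(Rational(-1, 4), Pow(S, -1)) (Function('Y')(S) = Mul(Rational(-1, 2), Pow(Add(S, S), -1)) = Mul(Rational(-1, 2), Pow(Mul(2, S), -1)) = Mul(Rational(-1, 2), Mul(Rational(1, 2), Pow(S, -1))) = Mul(Rational(-1, 4), Pow(S, -1)))
X = 0 (X = Mul(0, Add(Add(-3, 3), 4)) = Mul(0, Add(0, 4)) = Mul(0, 4) = 0)
Function('D')(p, H) = p (Function('D')(p, H) = Add(p, 0) = p)
Mul(Function('Y')(8), Add(15, Function('D')(5, 1))) = Mul(Mul(Rational(-1, 4), Pow(8, -1)), Add(15, 5)) = Mul(Mul(Rational(-1, 4), Rational(1, 8)), 20) = Mul(Rational(-1, 32), 20) = Rational(-5, 8)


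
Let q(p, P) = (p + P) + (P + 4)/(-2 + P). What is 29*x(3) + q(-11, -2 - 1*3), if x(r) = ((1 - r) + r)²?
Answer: 92/7 ≈ 13.143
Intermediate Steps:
x(r) = 1 (x(r) = 1² = 1)
q(p, P) = P + p + (4 + P)/(-2 + P) (q(p, P) = (P + p) + (4 + P)/(-2 + P) = P + p + (4 + P)/(-2 + P))
29*x(3) + q(-11, -2 - 1*3) = 29*1 + (4 + (-2 - 1*3)² - (-2 - 1*3) - 2*(-11) + (-2 - 1*3)*(-11))/(-2 + (-2 - 1*3)) = 29 + (4 + (-2 - 3)² - (-2 - 3) + 22 + (-2 - 3)*(-11))/(-2 + (-2 - 3)) = 29 + (4 + (-5)² - 1*(-5) + 22 - 5*(-11))/(-2 - 5) = 29 + (4 + 25 + 5 + 22 + 55)/(-7) = 29 - ⅐*111 = 29 - 111/7 = 92/7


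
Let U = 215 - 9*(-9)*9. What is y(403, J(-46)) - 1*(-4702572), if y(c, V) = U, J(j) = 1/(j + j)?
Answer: 4703516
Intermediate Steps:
J(j) = 1/(2*j)
U = 944 (U = 215 - (-81)*9 = 215 - 1*(-729) = 215 + 729 = 944)
y(c, V) = 944
y(403, J(-46)) - 1*(-4702572) = 944 - 1*(-4702572) = 944 + 4702572 = 4703516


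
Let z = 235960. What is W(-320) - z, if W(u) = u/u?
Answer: -235959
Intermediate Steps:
W(u) = 1
W(-320) - z = 1 - 1*235960 = 1 - 235960 = -235959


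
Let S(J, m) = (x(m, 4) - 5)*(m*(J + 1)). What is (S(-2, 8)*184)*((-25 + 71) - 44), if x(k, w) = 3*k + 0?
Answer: -55936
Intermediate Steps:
x(k, w) = 3*k
S(J, m) = m*(1 + J)*(-5 + 3*m) (S(J, m) = (3*m - 5)*(m*(J + 1)) = (-5 + 3*m)*(m*(1 + J)) = m*(1 + J)*(-5 + 3*m))
(S(-2, 8)*184)*((-25 + 71) - 44) = ((8*(-5 - 5*(-2) + 3*8 + 3*(-2)*8))*184)*((-25 + 71) - 44) = ((8*(-5 + 10 + 24 - 48))*184)*(46 - 44) = ((8*(-19))*184)*2 = -152*184*2 = -27968*2 = -55936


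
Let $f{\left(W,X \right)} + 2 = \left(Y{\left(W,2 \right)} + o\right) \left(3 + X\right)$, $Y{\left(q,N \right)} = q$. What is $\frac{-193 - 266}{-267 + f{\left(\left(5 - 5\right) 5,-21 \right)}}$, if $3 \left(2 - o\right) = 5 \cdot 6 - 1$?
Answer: $\frac{459}{131} \approx 3.5038$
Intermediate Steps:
$o = - \frac{23}{3}$ ($o = 2 - \frac{5 \cdot 6 - 1}{3} = 2 - \frac{30 - 1}{3} = 2 - \frac{29}{3} = - \frac{23}{3} \approx -7.6667$)
$f{\left(W,X \right)} = -2 + \left(3 + X\right) \left(- \frac{23}{3} + W\right)$ ($f{\left(W,X \right)} = -2 + \left(W - \frac{23}{3}\right) \left(3 + X\right) = -2 + \left(- \frac{23}{3} + W\right) \left(3 + X\right) = -2 + \left(3 + X\right) \left(- \frac{23}{3} + W\right)$)
$\frac{-193 - 266}{-267 + f{\left(\left(5 - 5\right) 5,-21 \right)}} = \frac{-193 - 266}{-267 + \left(-25 + 3 \left(5 - 5\right) 5 - -161 + \left(5 - 5\right) 5 \left(-21\right)\right)} = - \frac{459}{-267 + \left(-25 + 3 \cdot 0 \cdot 5 + 161 + 0 \cdot 5 \left(-21\right)\right)} = - \frac{459}{-267 + \left(-25 + 3 \cdot 0 + 161 + 0 \left(-21\right)\right)} = - \frac{459}{-267 + \left(-25 + 0 + 161 + 0\right)} = - \frac{459}{-267 + 136} = - \frac{459}{-131} = \left(-459\right) \left(- \frac{1}{131}\right) = \frac{459}{131}$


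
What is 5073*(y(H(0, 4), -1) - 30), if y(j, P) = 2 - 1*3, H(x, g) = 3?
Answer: -157263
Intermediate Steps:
y(j, P) = -1 (y(j, P) = 2 - 3 = -1)
5073*(y(H(0, 4), -1) - 30) = 5073*(-1 - 30) = 5073*(-31) = -157263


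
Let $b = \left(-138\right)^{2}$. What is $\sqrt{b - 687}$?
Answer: $\sqrt{18357} \approx 135.49$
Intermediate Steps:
$b = 19044$
$\sqrt{b - 687} = \sqrt{19044 - 687} = \sqrt{18357}$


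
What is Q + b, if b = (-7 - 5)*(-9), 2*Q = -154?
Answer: 31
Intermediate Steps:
Q = -77 (Q = (½)*(-154) = -77)
b = 108 (b = -12*(-9) = 108)
Q + b = -77 + 108 = 31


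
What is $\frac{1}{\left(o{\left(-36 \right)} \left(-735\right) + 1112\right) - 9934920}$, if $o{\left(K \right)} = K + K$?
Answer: $- \frac{1}{9880888} \approx -1.0121 \cdot 10^{-7}$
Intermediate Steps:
$o{\left(K \right)} = 2 K$
$\frac{1}{\left(o{\left(-36 \right)} \left(-735\right) + 1112\right) - 9934920} = \frac{1}{\left(2 \left(-36\right) \left(-735\right) + 1112\right) - 9934920} = \frac{1}{\left(\left(-72\right) \left(-735\right) + 1112\right) - 9934920} = \frac{1}{\left(52920 + 1112\right) - 9934920} = \frac{1}{54032 - 9934920} = \frac{1}{-9880888} = - \frac{1}{9880888}$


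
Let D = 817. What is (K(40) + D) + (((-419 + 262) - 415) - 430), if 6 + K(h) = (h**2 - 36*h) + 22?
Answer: -9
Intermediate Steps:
K(h) = 16 + h**2 - 36*h (K(h) = -6 + ((h**2 - 36*h) + 22) = -6 + (22 + h**2 - 36*h) = 16 + h**2 - 36*h)
(K(40) + D) + (((-419 + 262) - 415) - 430) = ((16 + 40**2 - 36*40) + 817) + (((-419 + 262) - 415) - 430) = ((16 + 1600 - 1440) + 817) + ((-157 - 415) - 430) = (176 + 817) + (-572 - 430) = 993 - 1002 = -9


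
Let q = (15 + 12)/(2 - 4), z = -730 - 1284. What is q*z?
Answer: 27189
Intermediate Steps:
z = -2014
q = -27/2 (q = 27/(-2) = 27*(-½) = -27/2 ≈ -13.500)
q*z = -27/2*(-2014) = 27189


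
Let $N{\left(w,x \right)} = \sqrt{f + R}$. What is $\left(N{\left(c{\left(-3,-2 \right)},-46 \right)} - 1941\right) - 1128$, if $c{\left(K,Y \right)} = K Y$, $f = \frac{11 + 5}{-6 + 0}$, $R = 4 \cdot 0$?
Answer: $-3069 + \frac{2 i \sqrt{6}}{3} \approx -3069.0 + 1.633 i$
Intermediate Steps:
$R = 0$
$f = - \frac{8}{3}$ ($f = \frac{16}{-6} = 16 \left(- \frac{1}{6}\right) = - \frac{8}{3} \approx -2.6667$)
$N{\left(w,x \right)} = \frac{2 i \sqrt{6}}{3}$ ($N{\left(w,x \right)} = \sqrt{- \frac{8}{3} + 0} = \sqrt{- \frac{8}{3}} = \frac{2 i \sqrt{6}}{3}$)
$\left(N{\left(c{\left(-3,-2 \right)},-46 \right)} - 1941\right) - 1128 = \left(\frac{2 i \sqrt{6}}{3} - 1941\right) - 1128 = \left(-1941 + \frac{2 i \sqrt{6}}{3}\right) - 1128 = -3069 + \frac{2 i \sqrt{6}}{3}$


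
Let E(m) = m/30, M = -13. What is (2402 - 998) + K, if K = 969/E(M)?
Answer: -10818/13 ≈ -832.15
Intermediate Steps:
E(m) = m/30 (E(m) = m*(1/30) = m/30)
K = -29070/13 (K = 969/(((1/30)*(-13))) = 969/(-13/30) = 969*(-30/13) = -29070/13 ≈ -2236.2)
(2402 - 998) + K = (2402 - 998) - 29070/13 = 1404 - 29070/13 = -10818/13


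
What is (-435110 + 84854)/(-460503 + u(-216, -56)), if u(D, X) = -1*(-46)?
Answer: 350256/460457 ≈ 0.76067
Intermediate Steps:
u(D, X) = 46
(-435110 + 84854)/(-460503 + u(-216, -56)) = (-435110 + 84854)/(-460503 + 46) = -350256/(-460457) = -350256*(-1/460457) = 350256/460457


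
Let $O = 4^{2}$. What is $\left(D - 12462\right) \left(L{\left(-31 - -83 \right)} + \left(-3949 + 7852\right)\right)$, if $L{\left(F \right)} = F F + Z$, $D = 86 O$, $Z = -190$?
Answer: $-71138862$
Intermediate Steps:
$O = 16$
$D = 1376$ ($D = 86 \cdot 16 = 1376$)
$L{\left(F \right)} = -190 + F^{2}$ ($L{\left(F \right)} = F F - 190 = F^{2} - 190 = -190 + F^{2}$)
$\left(D - 12462\right) \left(L{\left(-31 - -83 \right)} + \left(-3949 + 7852\right)\right) = \left(1376 - 12462\right) \left(\left(-190 + \left(-31 - -83\right)^{2}\right) + \left(-3949 + 7852\right)\right) = - 11086 \left(\left(-190 + \left(-31 + 83\right)^{2}\right) + 3903\right) = - 11086 \left(\left(-190 + 52^{2}\right) + 3903\right) = - 11086 \left(\left(-190 + 2704\right) + 3903\right) = - 11086 \left(2514 + 3903\right) = \left(-11086\right) 6417 = -71138862$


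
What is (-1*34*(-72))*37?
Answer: 90576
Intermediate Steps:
(-1*34*(-72))*37 = -34*(-72)*37 = 2448*37 = 90576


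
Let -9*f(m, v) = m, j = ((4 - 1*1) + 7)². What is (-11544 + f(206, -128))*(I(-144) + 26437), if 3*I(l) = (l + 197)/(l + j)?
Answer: -181638783181/594 ≈ -3.0579e+8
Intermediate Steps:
j = 100 (j = ((4 - 1) + 7)² = (3 + 7)² = 10² = 100)
f(m, v) = -m/9
I(l) = (197 + l)/(3*(100 + l)) (I(l) = ((l + 197)/(l + 100))/3 = ((197 + l)/(100 + l))/3 = (197 + l)/(3*(100 + l)))
(-11544 + f(206, -128))*(I(-144) + 26437) = (-11544 - ⅑*206)*((197 - 144)/(3*(100 - 144)) + 26437) = (-11544 - 206/9)*((⅓)*53/(-44) + 26437) = -104102*((⅓)*(-1/44)*53 + 26437)/9 = -104102*(-53/132 + 26437)/9 = -104102/9*3489631/132 = -181638783181/594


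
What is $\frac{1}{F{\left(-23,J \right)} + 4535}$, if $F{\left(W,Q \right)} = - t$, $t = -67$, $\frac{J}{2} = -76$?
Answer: $\frac{1}{4602} \approx 0.0002173$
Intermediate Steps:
$J = -152$ ($J = 2 \left(-76\right) = -152$)
$F{\left(W,Q \right)} = 67$ ($F{\left(W,Q \right)} = \left(-1\right) \left(-67\right) = 67$)
$\frac{1}{F{\left(-23,J \right)} + 4535} = \frac{1}{67 + 4535} = \frac{1}{4602}$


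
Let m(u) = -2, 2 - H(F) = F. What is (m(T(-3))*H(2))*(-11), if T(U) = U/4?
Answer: 0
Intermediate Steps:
H(F) = 2 - F
T(U) = U/4 (T(U) = U*(¼) = U/4)
(m(T(-3))*H(2))*(-11) = -2*(2 - 1*2)*(-11) = -2*(2 - 2)*(-11) = -2*0*(-11) = 0*(-11) = 0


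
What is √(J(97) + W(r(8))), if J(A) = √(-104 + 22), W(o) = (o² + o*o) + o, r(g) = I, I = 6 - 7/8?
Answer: √(3690 + 64*I*√82)/8 ≈ 7.6164 + 0.59447*I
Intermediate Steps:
I = 41/8 (I = 6 - 7*⅛ = 6 - 7/8 = 41/8 ≈ 5.1250)
r(g) = 41/8
W(o) = o + 2*o² (W(o) = (o² + o²) + o = 2*o² + o = o + 2*o²)
J(A) = I*√82 (J(A) = √(-82) = I*√82)
√(J(97) + W(r(8))) = √(I*√82 + 41*(1 + 2*(41/8))/8) = √(I*√82 + 41*(1 + 41/4)/8) = √(I*√82 + (41/8)*(45/4)) = √(I*√82 + 1845/32) = √(1845/32 + I*√82)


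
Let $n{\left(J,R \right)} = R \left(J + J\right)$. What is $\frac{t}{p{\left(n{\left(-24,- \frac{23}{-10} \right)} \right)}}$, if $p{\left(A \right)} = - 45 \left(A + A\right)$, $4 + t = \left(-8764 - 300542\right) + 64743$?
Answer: $- \frac{244567}{9936} \approx -24.614$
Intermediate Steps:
$n{\left(J,R \right)} = 2 J R$ ($n{\left(J,R \right)} = R 2 J = 2 J R$)
$t = -244567$ ($t = -4 + \left(\left(-8764 - 300542\right) + 64743\right) = -4 + \left(-309306 + 64743\right) = -4 - 244563 = -244567$)
$p{\left(A \right)} = - 90 A$ ($p{\left(A \right)} = - 45 \cdot 2 A = - 90 A$)
$\frac{t}{p{\left(n{\left(-24,- \frac{23}{-10} \right)} \right)}} = - \frac{244567}{\left(-90\right) 2 \left(-24\right) \left(- \frac{23}{-10}\right)} = - \frac{244567}{\left(-90\right) 2 \left(-24\right) \left(\left(-23\right) \left(- \frac{1}{10}\right)\right)} = - \frac{244567}{\left(-90\right) 2 \left(-24\right) \frac{23}{10}} = - \frac{244567}{\left(-90\right) \left(- \frac{552}{5}\right)} = - \frac{244567}{9936}$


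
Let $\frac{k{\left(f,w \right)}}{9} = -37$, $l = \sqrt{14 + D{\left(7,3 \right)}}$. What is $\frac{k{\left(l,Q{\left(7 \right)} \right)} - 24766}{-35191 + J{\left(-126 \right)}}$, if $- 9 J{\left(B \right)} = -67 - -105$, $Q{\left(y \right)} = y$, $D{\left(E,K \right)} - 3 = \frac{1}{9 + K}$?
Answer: $\frac{225891}{316757} \approx 0.71314$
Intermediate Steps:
$D{\left(E,K \right)} = 3 + \frac{1}{9 + K}$
$J{\left(B \right)} = - \frac{38}{9}$ ($J{\left(B \right)} = - \frac{-67 - -105}{9} = - \frac{-67 + 105}{9} = \left(- \frac{1}{9}\right) 38 = - \frac{38}{9}$)
$l = \frac{\sqrt{615}}{6}$ ($l = \sqrt{14 + \frac{28 + 3 \cdot 3}{9 + 3}} = \sqrt{14 + \frac{28 + 9}{12}} = \sqrt{14 + \frac{1}{12} \cdot 37} = \sqrt{14 + \frac{37}{12}} = \sqrt{\frac{205}{12}} = \frac{\sqrt{615}}{6} \approx 4.1332$)
$k{\left(f,w \right)} = -333$ ($k{\left(f,w \right)} = 9 \left(-37\right) = -333$)
$\frac{k{\left(l,Q{\left(7 \right)} \right)} - 24766}{-35191 + J{\left(-126 \right)}} = \frac{-333 - 24766}{-35191 - \frac{38}{9}} = - \frac{25099}{- \frac{316757}{9}} = \left(-25099\right) \left(- \frac{9}{316757}\right) = \frac{225891}{316757}$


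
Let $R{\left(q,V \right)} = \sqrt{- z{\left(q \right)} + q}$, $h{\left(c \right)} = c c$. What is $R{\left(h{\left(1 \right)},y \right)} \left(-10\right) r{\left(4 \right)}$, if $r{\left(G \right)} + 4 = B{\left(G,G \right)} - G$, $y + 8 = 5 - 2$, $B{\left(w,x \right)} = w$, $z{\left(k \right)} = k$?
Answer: $0$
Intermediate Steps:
$h{\left(c \right)} = c^{2}$
$y = -5$ ($y = -8 + \left(5 - 2\right) = -8 + 3 = -5$)
$r{\left(G \right)} = -4$ ($r{\left(G \right)} = -4 + \left(G - G\right) = -4 + 0 = -4$)
$R{\left(q,V \right)} = 0$ ($R{\left(q,V \right)} = \sqrt{- q + q} = \sqrt{0} = 0$)
$R{\left(h{\left(1 \right)},y \right)} \left(-10\right) r{\left(4 \right)} = 0 \left(-10\right) \left(-4\right) = 0 \left(-4\right) = 0$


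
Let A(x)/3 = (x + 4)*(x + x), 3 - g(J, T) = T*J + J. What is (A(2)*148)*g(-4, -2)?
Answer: -10656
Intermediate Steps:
g(J, T) = 3 - J - J*T (g(J, T) = 3 - (T*J + J) = 3 - (J*T + J) = 3 - (J + J*T) = 3 + (-J - J*T) = 3 - J - J*T)
A(x) = 6*x*(4 + x) (A(x) = 3*((x + 4)*(x + x)) = 3*((4 + x)*(2*x)) = 3*(2*x*(4 + x)) = 6*x*(4 + x))
(A(2)*148)*g(-4, -2) = ((6*2*(4 + 2))*148)*(3 - 1*(-4) - 1*(-4)*(-2)) = ((6*2*6)*148)*(3 + 4 - 8) = (72*148)*(-1) = 10656*(-1) = -10656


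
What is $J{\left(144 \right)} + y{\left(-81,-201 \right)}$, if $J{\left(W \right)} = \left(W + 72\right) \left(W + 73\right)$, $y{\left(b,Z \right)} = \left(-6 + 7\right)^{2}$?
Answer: $46873$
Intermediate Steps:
$y{\left(b,Z \right)} = 1$ ($y{\left(b,Z \right)} = 1^{2} = 1$)
$J{\left(W \right)} = \left(72 + W\right) \left(73 + W\right)$
$J{\left(144 \right)} + y{\left(-81,-201 \right)} = \left(5256 + 144^{2} + 145 \cdot 144\right) + 1 = \left(5256 + 20736 + 20880\right) + 1 = 46872 + 1 = 46873$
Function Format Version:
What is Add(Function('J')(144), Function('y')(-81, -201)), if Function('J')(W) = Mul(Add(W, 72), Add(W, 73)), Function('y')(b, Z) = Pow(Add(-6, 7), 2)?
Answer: 46873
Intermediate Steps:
Function('y')(b, Z) = 1 (Function('y')(b, Z) = Pow(1, 2) = 1)
Function('J')(W) = Mul(Add(72, W), Add(73, W))
Add(Function('J')(144), Function('y')(-81, -201)) = Add(Add(5256, Pow(144, 2), Mul(145, 144)), 1) = Add(Add(5256, 20736, 20880), 1) = Add(46872, 1) = 46873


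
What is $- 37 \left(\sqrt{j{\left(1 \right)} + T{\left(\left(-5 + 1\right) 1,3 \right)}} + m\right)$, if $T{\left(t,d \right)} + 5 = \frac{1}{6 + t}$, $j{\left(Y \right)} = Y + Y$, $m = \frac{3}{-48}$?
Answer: $\frac{37}{16} - \frac{37 i \sqrt{10}}{2} \approx 2.3125 - 58.502 i$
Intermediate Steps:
$m = - \frac{1}{16}$ ($m = 3 \left(- \frac{1}{48}\right) = - \frac{1}{16} \approx -0.0625$)
$j{\left(Y \right)} = 2 Y$
$T{\left(t,d \right)} = -5 + \frac{1}{6 + t}$
$- 37 \left(\sqrt{j{\left(1 \right)} + T{\left(\left(-5 + 1\right) 1,3 \right)}} + m\right) = - 37 \left(\sqrt{2 \cdot 1 + \frac{-29 - 5 \left(-5 + 1\right) 1}{6 + \left(-5 + 1\right) 1}} - \frac{1}{16}\right) = - 37 \left(\sqrt{2 + \frac{-29 - 5 \left(\left(-4\right) 1\right)}{6 - 4}} - \frac{1}{16}\right) = - 37 \left(\sqrt{2 + \frac{-29 - -20}{6 - 4}} - \frac{1}{16}\right) = - 37 \left(\sqrt{2 + \frac{-29 + 20}{2}} - \frac{1}{16}\right) = - 37 \left(\sqrt{2 + \frac{1}{2} \left(-9\right)} - \frac{1}{16}\right) = - 37 \left(\sqrt{2 - \frac{9}{2}} - \frac{1}{16}\right) = - 37 \left(\sqrt{- \frac{5}{2}} - \frac{1}{16}\right) = - 37 \left(\frac{i \sqrt{10}}{2} - \frac{1}{16}\right) = - 37 \left(- \frac{1}{16} + \frac{i \sqrt{10}}{2}\right) = \frac{37}{16} - \frac{37 i \sqrt{10}}{2}$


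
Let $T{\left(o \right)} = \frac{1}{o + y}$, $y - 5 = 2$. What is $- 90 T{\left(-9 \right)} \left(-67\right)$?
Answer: $-3015$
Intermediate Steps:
$y = 7$ ($y = 5 + 2 = 7$)
$T{\left(o \right)} = \frac{1}{7 + o}$ ($T{\left(o \right)} = \frac{1}{o + 7} = \frac{1}{7 + o}$)
$- 90 T{\left(-9 \right)} \left(-67\right) = - \frac{90}{7 - 9} \left(-67\right) = - \frac{90}{-2} \left(-67\right) = \left(-90\right) \left(- \frac{1}{2}\right) \left(-67\right) = 45 \left(-67\right) = -3015$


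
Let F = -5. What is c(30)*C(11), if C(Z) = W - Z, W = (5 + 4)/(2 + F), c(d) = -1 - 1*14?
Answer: 210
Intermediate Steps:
c(d) = -15 (c(d) = -1 - 14 = -15)
W = -3 (W = (5 + 4)/(2 - 5) = 9/(-3) = 9*(-⅓) = -3)
C(Z) = -3 - Z
c(30)*C(11) = -15*(-3 - 1*11) = -15*(-3 - 11) = -15*(-14) = 210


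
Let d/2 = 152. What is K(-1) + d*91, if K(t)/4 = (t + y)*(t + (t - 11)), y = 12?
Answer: 27092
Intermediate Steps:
d = 304 (d = 2*152 = 304)
K(t) = 4*(-11 + 2*t)*(12 + t) (K(t) = 4*((t + 12)*(t + (t - 11))) = 4*((12 + t)*(t + (-11 + t))) = 4*((12 + t)*(-11 + 2*t)) = 4*((-11 + 2*t)*(12 + t)) = 4*(-11 + 2*t)*(12 + t))
K(-1) + d*91 = (-528 + 8*(-1)² + 52*(-1)) + 304*91 = (-528 + 8*1 - 52) + 27664 = (-528 + 8 - 52) + 27664 = -572 + 27664 = 27092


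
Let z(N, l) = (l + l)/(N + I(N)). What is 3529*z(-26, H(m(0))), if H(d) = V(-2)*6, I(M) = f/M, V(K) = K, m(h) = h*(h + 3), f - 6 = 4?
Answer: 1101048/343 ≈ 3210.1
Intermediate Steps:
f = 10 (f = 6 + 4 = 10)
m(h) = h*(3 + h)
I(M) = 10/M
H(d) = -12 (H(d) = -2*6 = -12)
z(N, l) = 2*l/(N + 10/N) (z(N, l) = (l + l)/(N + 10/N) = (2*l)/(N + 10/N) = 2*l/(N + 10/N))
3529*z(-26, H(m(0))) = 3529*(2*(-26)*(-12)/(10 + (-26)²)) = 3529*(2*(-26)*(-12)/(10 + 676)) = 3529*(2*(-26)*(-12)/686) = 3529*(2*(-26)*(-12)*(1/686)) = 3529*(312/343) = 1101048/343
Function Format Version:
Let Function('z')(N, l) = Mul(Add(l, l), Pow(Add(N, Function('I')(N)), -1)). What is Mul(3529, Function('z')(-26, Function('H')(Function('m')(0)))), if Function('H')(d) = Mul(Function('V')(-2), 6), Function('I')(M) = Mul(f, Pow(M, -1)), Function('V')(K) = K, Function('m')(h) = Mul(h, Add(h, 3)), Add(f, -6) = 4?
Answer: Rational(1101048, 343) ≈ 3210.1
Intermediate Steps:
f = 10 (f = Add(6, 4) = 10)
Function('m')(h) = Mul(h, Add(3, h))
Function('I')(M) = Mul(10, Pow(M, -1))
Function('H')(d) = -12 (Function('H')(d) = Mul(-2, 6) = -12)
Function('z')(N, l) = Mul(2, l, Pow(Add(N, Mul(10, Pow(N, -1))), -1)) (Function('z')(N, l) = Mul(Add(l, l), Pow(Add(N, Mul(10, Pow(N, -1))), -1)) = Mul(Mul(2, l), Pow(Add(N, Mul(10, Pow(N, -1))), -1)) = Mul(2, l, Pow(Add(N, Mul(10, Pow(N, -1))), -1)))
Mul(3529, Function('z')(-26, Function('H')(Function('m')(0)))) = Mul(3529, Mul(2, -26, -12, Pow(Add(10, Pow(-26, 2)), -1))) = Mul(3529, Mul(2, -26, -12, Pow(Add(10, 676), -1))) = Mul(3529, Mul(2, -26, -12, Pow(686, -1))) = Mul(3529, Mul(2, -26, -12, Rational(1, 686))) = Mul(3529, Rational(312, 343)) = Rational(1101048, 343)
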